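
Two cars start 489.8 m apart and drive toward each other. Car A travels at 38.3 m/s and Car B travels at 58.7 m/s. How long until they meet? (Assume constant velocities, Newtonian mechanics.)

Combined speed: v_combined = 38.3 + 58.7 = 97.0 m/s
Time to meet: t = d/v_combined = 489.8/97.0 = 5.05 s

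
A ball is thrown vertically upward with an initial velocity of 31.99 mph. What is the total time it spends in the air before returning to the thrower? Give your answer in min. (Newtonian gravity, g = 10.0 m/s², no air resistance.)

v₀ = 31.99 mph × 0.44704 = 14.3008 m/s
t_total = 2 × v₀ / g = 2 × 14.3008 / 10.0 = 2.86016 s
t_total = 2.86016 s / 60.0 = 0.04767 min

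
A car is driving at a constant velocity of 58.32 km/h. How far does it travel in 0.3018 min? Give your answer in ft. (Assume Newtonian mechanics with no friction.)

v = 58.32 km/h × 0.2777777777777778 = 16.2 m/s
t = 0.3018 min × 60.0 = 18.108 s
d = v × t = 16.2 × 18.108 = 293.35 m
d = 293.35 m / 0.3048 = 962.4 ft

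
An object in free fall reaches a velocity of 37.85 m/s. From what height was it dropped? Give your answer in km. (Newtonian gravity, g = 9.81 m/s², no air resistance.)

h = v² / (2g) = 37.85² / (2 × 9.81) = 73.0185 m
h = 73.0185 m / 1000.0 = 0.07302 km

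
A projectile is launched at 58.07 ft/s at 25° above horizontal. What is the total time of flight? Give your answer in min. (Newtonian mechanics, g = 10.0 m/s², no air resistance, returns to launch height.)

v₀ = 58.07 ft/s × 0.3048 = 17.6997 m/s
T = 2 × v₀ × sin(θ) / g = 2 × 17.6997 × sin(25°) / 10.0 = 2 × 17.6997 × 0.422618 / 10.0 = 1.49604 s
T = 1.49604 s / 60.0 = 0.02493 min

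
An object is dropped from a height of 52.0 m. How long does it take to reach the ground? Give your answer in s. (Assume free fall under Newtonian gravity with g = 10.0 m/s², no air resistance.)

t = √(2h/g) = √(2 × 52.0 / 10.0) = 3.225 s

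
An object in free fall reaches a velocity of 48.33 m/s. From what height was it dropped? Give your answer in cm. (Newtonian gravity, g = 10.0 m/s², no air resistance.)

h = v² / (2g) = 48.33² / (2 × 10.0) = 116.789 m
h = 116.789 m / 0.01 = 11680 cm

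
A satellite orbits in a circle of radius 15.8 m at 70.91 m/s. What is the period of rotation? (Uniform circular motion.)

T = 2πr/v = 2π×15.8/70.91 = 1.4 s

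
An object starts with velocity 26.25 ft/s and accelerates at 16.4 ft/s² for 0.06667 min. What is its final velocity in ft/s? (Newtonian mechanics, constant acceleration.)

v₀ = 26.25 ft/s × 0.3048 = 8.001 m/s
a = 16.4 ft/s² × 0.3048 = 4.99872 m/s²
t = 0.06667 min × 60.0 = 4.0002 s
v = v₀ + a × t = 8.001 + 4.99872 × 4.0002 = 27.9969 m/s
v = 27.9969 m/s / 0.3048 = 91.85 ft/s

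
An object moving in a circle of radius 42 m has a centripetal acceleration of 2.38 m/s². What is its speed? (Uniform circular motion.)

v = √(a_c × r) = √(2.38 × 42) = 10.0 m/s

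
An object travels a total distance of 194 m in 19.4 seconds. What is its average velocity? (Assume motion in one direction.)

v_avg = Δd / Δt = 194 / 19.4 = 10.0 m/s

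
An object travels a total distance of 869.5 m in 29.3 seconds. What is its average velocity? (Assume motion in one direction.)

v_avg = Δd / Δt = 869.5 / 29.3 = 29.68 m/s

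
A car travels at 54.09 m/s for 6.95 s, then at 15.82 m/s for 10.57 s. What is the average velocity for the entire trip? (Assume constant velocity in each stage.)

d₁ = v₁t₁ = 54.09 × 6.95 = 375.9255 m
d₂ = v₂t₂ = 15.82 × 10.57 = 167.2174 m
d_total = 543.1429 m, t_total = 17.52 s
v_avg = d_total/t_total = 543.1429/17.52 = 31.0 m/s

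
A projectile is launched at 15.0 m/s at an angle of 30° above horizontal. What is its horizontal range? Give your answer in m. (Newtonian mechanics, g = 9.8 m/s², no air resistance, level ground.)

R = v₀² × sin(2θ) / g = 15.0² × sin(2 × 30°) / 9.8 = 225.0 × 0.866025 / 9.8 = 19.88 m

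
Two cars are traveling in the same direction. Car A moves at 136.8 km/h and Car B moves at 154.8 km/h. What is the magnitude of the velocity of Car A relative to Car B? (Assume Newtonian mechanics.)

v_rel = |v_A - v_B| = |136.8 - 154.8| = 18.0 km/h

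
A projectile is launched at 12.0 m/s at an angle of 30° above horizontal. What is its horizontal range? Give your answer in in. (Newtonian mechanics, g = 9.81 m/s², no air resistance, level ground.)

R = v₀² × sin(2θ) / g = 12.0² × sin(2 × 30°) / 9.81 = 144.0 × 0.866025 / 9.81 = 12.7123 m
R = 12.7123 m / 0.0254 = 500.5 in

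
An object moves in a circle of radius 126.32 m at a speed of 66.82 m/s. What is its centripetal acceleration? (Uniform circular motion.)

a_c = v²/r = 66.82²/126.32 = 4464.9124/126.32 = 35.35 m/s²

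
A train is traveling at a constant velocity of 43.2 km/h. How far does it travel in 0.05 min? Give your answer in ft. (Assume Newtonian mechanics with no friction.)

v = 43.2 km/h × 0.2777777777777778 = 12.0 m/s
t = 0.05 min × 60.0 = 3.0 s
d = v × t = 12.0 × 3.0 = 36.0 m
d = 36.0 m / 0.3048 = 118.1 ft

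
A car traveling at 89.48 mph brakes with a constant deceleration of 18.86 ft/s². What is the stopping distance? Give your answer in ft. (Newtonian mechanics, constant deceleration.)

v₀ = 89.48 mph × 0.44704 = 40.0011 m/s
a = 18.86 ft/s² × 0.3048 = 5.74853 m/s²
d = v₀² / (2a) = 40.0011² / (2 × 5.74853) = 1600.09 / 11.4971 = 139.173 m
d = 139.173 m / 0.3048 = 456.6 ft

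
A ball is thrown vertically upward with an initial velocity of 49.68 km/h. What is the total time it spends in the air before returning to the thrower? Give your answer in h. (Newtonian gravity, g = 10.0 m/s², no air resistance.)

v₀ = 49.68 km/h × 0.2777777777777778 = 13.8 m/s
t_total = 2 × v₀ / g = 2 × 13.8 / 10.0 = 2.76 s
t_total = 2.76 s / 3600.0 = 0.0007667 h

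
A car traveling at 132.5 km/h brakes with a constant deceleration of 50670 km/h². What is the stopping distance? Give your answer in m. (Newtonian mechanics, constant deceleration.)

v₀ = 132.5 km/h × 0.2777777777777778 = 36.8056 m/s
a = 50670 km/h² × 7.716049382716049e-05 = 3.90972 m/s²
d = v₀² / (2a) = 36.8056² / (2 × 3.90972) = 1354.65 / 7.81944 = 173.2 m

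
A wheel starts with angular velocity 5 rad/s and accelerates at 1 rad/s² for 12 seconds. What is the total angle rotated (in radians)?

θ = ω₀t + ½αt² = 5×12 + ½×1×12² = 132.0 rad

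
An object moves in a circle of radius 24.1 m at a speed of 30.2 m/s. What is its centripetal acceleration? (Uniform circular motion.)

a_c = v²/r = 30.2²/24.1 = 912.04/24.1 = 37.84 m/s²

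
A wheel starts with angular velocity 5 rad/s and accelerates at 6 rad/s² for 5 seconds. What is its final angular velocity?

ω = ω₀ + αt = 5 + 6 × 5 = 35 rad/s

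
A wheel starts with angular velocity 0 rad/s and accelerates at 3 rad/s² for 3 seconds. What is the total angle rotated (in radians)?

θ = ω₀t + ½αt² = 0×3 + ½×3×3² = 13.5 rad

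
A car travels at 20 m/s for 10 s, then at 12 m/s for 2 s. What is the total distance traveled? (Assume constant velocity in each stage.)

d₁ = v₁t₁ = 20 × 10 = 200 m
d₂ = v₂t₂ = 12 × 2 = 24 m
d_total = 200 + 24 = 224 m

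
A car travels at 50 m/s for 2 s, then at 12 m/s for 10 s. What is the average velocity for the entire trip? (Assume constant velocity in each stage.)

d₁ = v₁t₁ = 50 × 2 = 100 m
d₂ = v₂t₂ = 12 × 10 = 120 m
d_total = 220 m, t_total = 12 s
v_avg = d_total/t_total = 220/12 = 18.33 m/s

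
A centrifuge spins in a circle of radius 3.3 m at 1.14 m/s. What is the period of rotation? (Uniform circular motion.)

T = 2πr/v = 2π×3.3/1.14 = 18.19 s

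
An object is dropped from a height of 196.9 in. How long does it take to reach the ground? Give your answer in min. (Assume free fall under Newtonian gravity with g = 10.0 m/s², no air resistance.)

h = 196.9 in × 0.0254 = 5.00126 m
t = √(2h/g) = √(2 × 5.00126 / 10.0) = 1.00013 s
t = 1.00013 s / 60.0 = 0.01667 min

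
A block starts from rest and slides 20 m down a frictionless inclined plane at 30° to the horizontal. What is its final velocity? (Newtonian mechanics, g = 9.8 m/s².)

a = g sin(θ) = 9.8 × sin(30°) = 4.9 m/s²
v = √(2ad) = √(2 × 4.9 × 20) = 14.0 m/s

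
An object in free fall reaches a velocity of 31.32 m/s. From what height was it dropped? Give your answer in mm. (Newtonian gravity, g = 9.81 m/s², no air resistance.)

h = v² / (2g) = 31.32² / (2 × 9.81) = 49.9971 m
h = 49.9971 m / 0.001 = 50000 mm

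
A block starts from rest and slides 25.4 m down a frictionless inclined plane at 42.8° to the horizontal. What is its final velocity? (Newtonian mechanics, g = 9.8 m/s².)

a = g sin(θ) = 9.8 × sin(42.8°) = 6.6585 m/s²
v = √(2ad) = √(2 × 6.6585 × 25.4) = 18.39 m/s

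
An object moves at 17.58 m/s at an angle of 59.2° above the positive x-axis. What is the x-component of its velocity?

vₓ = v cos(θ) = 17.58 × cos(59.2°) = 9.0 m/s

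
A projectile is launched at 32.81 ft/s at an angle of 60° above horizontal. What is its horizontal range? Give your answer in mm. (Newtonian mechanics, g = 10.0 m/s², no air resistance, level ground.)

v₀ = 32.81 ft/s × 0.3048 = 10.0005 m/s
R = v₀² × sin(2θ) / g = 10.0005² × sin(2 × 60°) / 10.0 = 100.01 × 0.866025 / 10.0 = 8.66112 m
R = 8.66112 m / 0.001 = 8661 mm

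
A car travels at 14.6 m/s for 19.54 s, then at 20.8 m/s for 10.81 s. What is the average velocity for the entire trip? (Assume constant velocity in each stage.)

d₁ = v₁t₁ = 14.6 × 19.54 = 285.284 m
d₂ = v₂t₂ = 20.8 × 10.81 = 224.848 m
d_total = 510.132 m, t_total = 30.35 s
v_avg = d_total/t_total = 510.132/30.35 = 16.81 m/s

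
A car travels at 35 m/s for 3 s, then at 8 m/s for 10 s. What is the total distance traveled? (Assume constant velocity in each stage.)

d₁ = v₁t₁ = 35 × 3 = 105 m
d₂ = v₂t₂ = 8 × 10 = 80 m
d_total = 105 + 80 = 185 m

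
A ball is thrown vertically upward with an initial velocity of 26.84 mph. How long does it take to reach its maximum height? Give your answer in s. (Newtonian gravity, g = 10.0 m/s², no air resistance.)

v₀ = 26.84 mph × 0.44704 = 11.9986 m/s
t_up = v₀ / g = 11.9986 / 10.0 = 1.2 s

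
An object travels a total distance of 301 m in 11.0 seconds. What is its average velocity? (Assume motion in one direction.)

v_avg = Δd / Δt = 301 / 11.0 = 27.36 m/s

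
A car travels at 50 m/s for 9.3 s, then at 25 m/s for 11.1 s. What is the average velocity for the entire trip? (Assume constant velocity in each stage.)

d₁ = v₁t₁ = 50 × 9.3 = 465.0 m
d₂ = v₂t₂ = 25 × 11.1 = 277.5 m
d_total = 742.5 m, t_total = 20.4 s
v_avg = d_total/t_total = 742.5/20.4 = 36.4 m/s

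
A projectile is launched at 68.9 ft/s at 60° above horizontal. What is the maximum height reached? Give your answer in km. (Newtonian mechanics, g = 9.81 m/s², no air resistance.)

v₀ = 68.9 ft/s × 0.3048 = 21.0007 m/s
H = v₀² × sin²(θ) / (2g) = 21.0007² × sin(60°)² / (2 × 9.81) = 441.029 × 0.75 / 19.62 = 16.8589 m
H = 16.8589 m / 1000.0 = 0.01686 km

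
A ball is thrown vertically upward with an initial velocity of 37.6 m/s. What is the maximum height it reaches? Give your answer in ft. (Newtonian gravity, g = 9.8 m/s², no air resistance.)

h_max = v₀² / (2g) = 37.6² / (2 × 9.8) = 1413.76 / 19.6 = 72.1306 m
h_max = 72.1306 m / 0.3048 = 236.6 ft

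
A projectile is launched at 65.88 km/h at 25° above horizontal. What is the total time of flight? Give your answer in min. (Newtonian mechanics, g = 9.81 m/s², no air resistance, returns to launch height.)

v₀ = 65.88 km/h × 0.2777777777777778 = 18.3 m/s
T = 2 × v₀ × sin(θ) / g = 2 × 18.3 × sin(25°) / 9.81 = 2 × 18.3 × 0.422618 / 9.81 = 1.57674 s
T = 1.57674 s / 60.0 = 0.02628 min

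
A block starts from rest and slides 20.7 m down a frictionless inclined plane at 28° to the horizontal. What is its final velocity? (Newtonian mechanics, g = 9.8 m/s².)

a = g sin(θ) = 9.8 × sin(28°) = 4.6008 m/s²
v = √(2ad) = √(2 × 4.6008 × 20.7) = 13.8 m/s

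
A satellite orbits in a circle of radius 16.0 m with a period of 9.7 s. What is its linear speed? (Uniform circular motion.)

v = 2πr/T = 2π×16.0/9.7 = 10.36 m/s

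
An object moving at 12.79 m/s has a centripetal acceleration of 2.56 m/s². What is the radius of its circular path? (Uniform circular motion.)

r = v²/a_c = 12.79²/2.56 = 63.9 m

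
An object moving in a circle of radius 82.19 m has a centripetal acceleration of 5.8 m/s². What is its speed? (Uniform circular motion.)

v = √(a_c × r) = √(5.8 × 82.19) = 21.83 m/s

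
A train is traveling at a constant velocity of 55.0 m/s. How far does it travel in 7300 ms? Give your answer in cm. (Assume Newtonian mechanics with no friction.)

t = 7300 ms × 0.001 = 7.3 s
d = v × t = 55.0 × 7.3 = 401.5 m
d = 401.5 m / 0.01 = 40150 cm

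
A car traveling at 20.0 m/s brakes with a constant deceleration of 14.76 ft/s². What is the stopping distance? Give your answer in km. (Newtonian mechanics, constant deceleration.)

a = 14.76 ft/s² × 0.3048 = 4.49885 m/s²
d = v₀² / (2a) = 20.0² / (2 × 4.49885) = 400.0 / 8.9977 = 44.4558 m
d = 44.4558 m / 1000.0 = 0.04446 km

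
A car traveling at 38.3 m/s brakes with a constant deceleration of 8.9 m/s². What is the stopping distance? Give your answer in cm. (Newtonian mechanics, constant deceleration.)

d = v₀² / (2a) = 38.3² / (2 × 8.9) = 1466.89 / 17.8 = 82.4096 m
d = 82.4096 m / 0.01 = 8241 cm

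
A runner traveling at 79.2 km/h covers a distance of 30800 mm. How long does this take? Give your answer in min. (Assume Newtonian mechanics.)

d = 30800 mm × 0.001 = 30.8 m
v = 79.2 km/h × 0.2777777777777778 = 22.0 m/s
t = d / v = 30.8 / 22.0 = 1.4 s
t = 1.4 s / 60.0 = 0.02333 min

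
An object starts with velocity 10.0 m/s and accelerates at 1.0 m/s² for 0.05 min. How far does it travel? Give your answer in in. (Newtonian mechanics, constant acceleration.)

t = 0.05 min × 60.0 = 3.0 s
d = v₀ × t + ½ × a × t² = 10.0 × 3.0 + 0.5 × 1.0 × 3.0² = 34.5 m
d = 34.5 m / 0.0254 = 1358 in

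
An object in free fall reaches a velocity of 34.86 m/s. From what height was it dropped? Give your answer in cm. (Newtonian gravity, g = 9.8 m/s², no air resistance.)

h = v² / (2g) = 34.86² / (2 × 9.8) = 62.001 m
h = 62.001 m / 0.01 = 6200 cm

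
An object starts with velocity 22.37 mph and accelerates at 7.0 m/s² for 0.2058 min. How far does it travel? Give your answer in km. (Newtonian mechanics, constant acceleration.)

v₀ = 22.37 mph × 0.44704 = 10.0003 m/s
t = 0.2058 min × 60.0 = 12.348 s
d = v₀ × t + ½ × a × t² = 10.0003 × 12.348 + 0.5 × 7.0 × 12.348² = 657.14 m
d = 657.14 m / 1000.0 = 0.6571 km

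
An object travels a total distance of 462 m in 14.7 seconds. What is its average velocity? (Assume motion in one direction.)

v_avg = Δd / Δt = 462 / 14.7 = 31.43 m/s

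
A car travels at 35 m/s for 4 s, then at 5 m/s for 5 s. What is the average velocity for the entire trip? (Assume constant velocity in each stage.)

d₁ = v₁t₁ = 35 × 4 = 140 m
d₂ = v₂t₂ = 5 × 5 = 25 m
d_total = 165 m, t_total = 9 s
v_avg = d_total/t_total = 165/9 = 18.33 m/s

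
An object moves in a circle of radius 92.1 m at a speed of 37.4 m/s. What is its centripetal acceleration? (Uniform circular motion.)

a_c = v²/r = 37.4²/92.1 = 1398.76/92.1 = 15.19 m/s²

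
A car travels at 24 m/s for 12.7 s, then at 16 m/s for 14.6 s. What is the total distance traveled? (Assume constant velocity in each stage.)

d₁ = v₁t₁ = 24 × 12.7 = 304.8 m
d₂ = v₂t₂ = 16 × 14.6 = 233.6 m
d_total = 304.8 + 233.6 = 538.4 m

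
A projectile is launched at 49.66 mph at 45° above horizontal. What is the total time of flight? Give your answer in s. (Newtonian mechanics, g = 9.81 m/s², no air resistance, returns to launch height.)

v₀ = 49.66 mph × 0.44704 = 22.2 m/s
T = 2 × v₀ × sin(θ) / g = 2 × 22.2 × sin(45°) / 9.81 = 2 × 22.2 × 0.707107 / 9.81 = 3.2 s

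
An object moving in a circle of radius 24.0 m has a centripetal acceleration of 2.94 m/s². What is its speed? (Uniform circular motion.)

v = √(a_c × r) = √(2.94 × 24.0) = 8.4 m/s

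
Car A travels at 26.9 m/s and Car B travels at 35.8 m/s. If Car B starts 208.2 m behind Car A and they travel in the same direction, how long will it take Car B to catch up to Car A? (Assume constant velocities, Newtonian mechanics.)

Relative speed: v_rel = 35.8 - 26.9 = 8.9 m/s
Time to catch: t = d₀/v_rel = 208.2/8.9 = 23.39 s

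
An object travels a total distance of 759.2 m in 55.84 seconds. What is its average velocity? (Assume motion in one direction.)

v_avg = Δd / Δt = 759.2 / 55.84 = 13.6 m/s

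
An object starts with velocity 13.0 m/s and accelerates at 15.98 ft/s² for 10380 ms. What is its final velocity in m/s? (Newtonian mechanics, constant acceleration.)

a = 15.98 ft/s² × 0.3048 = 4.8707 m/s²
t = 10380 ms × 0.001 = 10.38 s
v = v₀ + a × t = 13.0 + 4.8707 × 10.38 = 63.56 m/s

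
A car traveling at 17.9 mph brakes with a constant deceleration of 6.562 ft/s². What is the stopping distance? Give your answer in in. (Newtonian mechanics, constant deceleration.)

v₀ = 17.9 mph × 0.44704 = 8.00202 m/s
a = 6.562 ft/s² × 0.3048 = 2.0001 m/s²
d = v₀² / (2a) = 8.00202² / (2 × 2.0001) = 64.0323 / 4.0002 = 16.0073 m
d = 16.0073 m / 0.0254 = 630.2 in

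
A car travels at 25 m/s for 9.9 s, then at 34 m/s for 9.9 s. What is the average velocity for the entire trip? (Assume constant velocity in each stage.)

d₁ = v₁t₁ = 25 × 9.9 = 247.5 m
d₂ = v₂t₂ = 34 × 9.9 = 336.6 m
d_total = 584.1 m, t_total = 19.8 s
v_avg = d_total/t_total = 584.1/19.8 = 29.5 m/s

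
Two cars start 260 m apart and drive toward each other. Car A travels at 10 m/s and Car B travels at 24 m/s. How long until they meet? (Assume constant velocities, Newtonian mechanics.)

Combined speed: v_combined = 10 + 24 = 34 m/s
Time to meet: t = d/v_combined = 260/34 = 7.65 s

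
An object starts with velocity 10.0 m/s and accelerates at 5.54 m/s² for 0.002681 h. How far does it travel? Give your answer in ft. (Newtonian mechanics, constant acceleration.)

t = 0.002681 h × 3600.0 = 9.6516 s
d = v₀ × t + ½ × a × t² = 10.0 × 9.6516 + 0.5 × 5.54 × 9.6516² = 354.551 m
d = 354.551 m / 0.3048 = 1163 ft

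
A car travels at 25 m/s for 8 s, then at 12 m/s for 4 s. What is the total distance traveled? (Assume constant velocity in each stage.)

d₁ = v₁t₁ = 25 × 8 = 200 m
d₂ = v₂t₂ = 12 × 4 = 48 m
d_total = 200 + 48 = 248 m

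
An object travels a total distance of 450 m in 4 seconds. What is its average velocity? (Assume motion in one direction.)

v_avg = Δd / Δt = 450 / 4 = 112.5 m/s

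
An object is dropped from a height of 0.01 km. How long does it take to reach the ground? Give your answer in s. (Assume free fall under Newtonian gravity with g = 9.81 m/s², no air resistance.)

h = 0.01 km × 1000.0 = 10.0 m
t = √(2h/g) = √(2 × 10.0 / 9.81) = 1.428 s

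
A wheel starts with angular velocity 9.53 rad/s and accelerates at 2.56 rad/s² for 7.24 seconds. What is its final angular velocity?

ω = ω₀ + αt = 9.53 + 2.56 × 7.24 = 28.06 rad/s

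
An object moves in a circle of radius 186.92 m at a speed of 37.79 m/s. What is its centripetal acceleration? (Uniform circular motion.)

a_c = v²/r = 37.79²/186.92 = 1428.0841/186.92 = 7.64 m/s²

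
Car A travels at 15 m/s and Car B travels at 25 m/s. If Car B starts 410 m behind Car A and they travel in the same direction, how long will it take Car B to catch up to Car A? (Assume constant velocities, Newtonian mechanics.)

Relative speed: v_rel = 25 - 15 = 10 m/s
Time to catch: t = d₀/v_rel = 410/10 = 41.0 s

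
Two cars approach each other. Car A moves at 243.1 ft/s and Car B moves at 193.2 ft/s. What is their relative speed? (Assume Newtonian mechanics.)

v_rel = v_A + v_B = 243.1 + 193.2 = 436.3 ft/s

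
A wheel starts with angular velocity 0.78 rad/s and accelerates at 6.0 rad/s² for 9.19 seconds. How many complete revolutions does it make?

θ = ω₀t + ½αt² = 0.78×9.19 + ½×6.0×9.19² = 260.5365 rad
Total revolutions = θ/(2π) = 260.5365/(2π) = 41.47
Complete revolutions = ⌊41.47⌋ = 41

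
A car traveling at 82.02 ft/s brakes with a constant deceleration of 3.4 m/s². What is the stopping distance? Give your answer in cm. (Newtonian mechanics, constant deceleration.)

v₀ = 82.02 ft/s × 0.3048 = 24.9997 m/s
d = v₀² / (2a) = 24.9997² / (2 × 3.4) = 624.985 / 6.8 = 91.9096 m
d = 91.9096 m / 0.01 = 9191 cm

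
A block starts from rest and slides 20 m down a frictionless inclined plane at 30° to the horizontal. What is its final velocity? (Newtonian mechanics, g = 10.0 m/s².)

a = g sin(θ) = 10.0 × sin(30°) = 5.0 m/s²
v = √(2ad) = √(2 × 5.0 × 20) = 14.14 m/s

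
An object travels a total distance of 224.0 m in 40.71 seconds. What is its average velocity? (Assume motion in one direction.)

v_avg = Δd / Δt = 224.0 / 40.71 = 5.5 m/s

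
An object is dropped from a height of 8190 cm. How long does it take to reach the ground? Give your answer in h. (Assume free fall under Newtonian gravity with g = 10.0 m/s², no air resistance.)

h = 8190 cm × 0.01 = 81.9 m
t = √(2h/g) = √(2 × 81.9 / 10.0) = 4.04722 s
t = 4.04722 s / 3600.0 = 0.001124 h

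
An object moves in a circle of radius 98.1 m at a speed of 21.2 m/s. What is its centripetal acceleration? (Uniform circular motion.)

a_c = v²/r = 21.2²/98.1 = 449.44/98.1 = 4.58 m/s²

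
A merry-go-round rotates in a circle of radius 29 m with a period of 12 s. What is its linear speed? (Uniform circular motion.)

v = 2πr/T = 2π×29/12 = 15.18 m/s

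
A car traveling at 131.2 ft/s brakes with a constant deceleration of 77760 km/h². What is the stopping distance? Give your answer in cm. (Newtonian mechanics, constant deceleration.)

v₀ = 131.2 ft/s × 0.3048 = 39.9898 m/s
a = 77760 km/h² × 7.716049382716049e-05 = 6.0 m/s²
d = v₀² / (2a) = 39.9898² / (2 × 6.0) = 1599.18 / 12.0 = 133.265 m
d = 133.265 m / 0.01 = 13330 cm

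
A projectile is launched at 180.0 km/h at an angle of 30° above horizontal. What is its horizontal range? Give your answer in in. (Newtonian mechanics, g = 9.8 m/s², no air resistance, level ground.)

v₀ = 180.0 km/h × 0.2777777777777778 = 50.0 m/s
R = v₀² × sin(2θ) / g = 50.0² × sin(2 × 30°) / 9.8 = 2500.0 × 0.866025 / 9.8 = 220.925 m
R = 220.925 m / 0.0254 = 8698 in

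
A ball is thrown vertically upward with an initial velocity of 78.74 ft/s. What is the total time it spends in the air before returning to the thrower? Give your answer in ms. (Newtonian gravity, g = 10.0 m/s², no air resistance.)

v₀ = 78.74 ft/s × 0.3048 = 24.0 m/s
t_total = 2 × v₀ / g = 2 × 24.0 / 10.0 = 4.8 s
t_total = 4.8 s / 0.001 = 4800 ms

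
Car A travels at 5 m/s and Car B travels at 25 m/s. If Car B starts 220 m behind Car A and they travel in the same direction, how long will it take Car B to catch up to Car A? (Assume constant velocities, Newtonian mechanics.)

Relative speed: v_rel = 25 - 5 = 20 m/s
Time to catch: t = d₀/v_rel = 220/20 = 11.0 s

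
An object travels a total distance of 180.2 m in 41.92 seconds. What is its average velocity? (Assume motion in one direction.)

v_avg = Δd / Δt = 180.2 / 41.92 = 4.3 m/s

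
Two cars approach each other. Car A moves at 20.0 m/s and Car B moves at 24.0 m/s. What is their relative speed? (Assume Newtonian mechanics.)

v_rel = v_A + v_B = 20.0 + 24.0 = 44.0 m/s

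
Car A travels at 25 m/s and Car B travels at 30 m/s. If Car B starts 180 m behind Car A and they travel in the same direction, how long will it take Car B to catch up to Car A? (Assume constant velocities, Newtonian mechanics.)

Relative speed: v_rel = 30 - 25 = 5 m/s
Time to catch: t = d₀/v_rel = 180/5 = 36.0 s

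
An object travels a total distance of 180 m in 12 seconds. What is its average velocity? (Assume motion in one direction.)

v_avg = Δd / Δt = 180 / 12 = 15.0 m/s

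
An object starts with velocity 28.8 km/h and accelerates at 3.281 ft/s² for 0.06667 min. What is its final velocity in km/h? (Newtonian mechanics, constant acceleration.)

v₀ = 28.8 km/h × 0.2777777777777778 = 8.0 m/s
a = 3.281 ft/s² × 0.3048 = 1.00005 m/s²
t = 0.06667 min × 60.0 = 4.0002 s
v = v₀ + a × t = 8.0 + 1.00005 × 4.0002 = 12.0004 m/s
v = 12.0004 m/s / 0.2777777777777778 = 43.2 km/h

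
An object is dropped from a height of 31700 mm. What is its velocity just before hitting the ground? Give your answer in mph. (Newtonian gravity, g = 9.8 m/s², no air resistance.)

h = 31700 mm × 0.001 = 31.7 m
v = √(2gh) = √(2 × 9.8 × 31.7) = 24.9263 m/s
v = 24.9263 m/s / 0.44704 = 55.76 mph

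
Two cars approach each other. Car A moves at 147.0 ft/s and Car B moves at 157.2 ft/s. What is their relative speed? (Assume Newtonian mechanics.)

v_rel = v_A + v_B = 147.0 + 157.2 = 304.2 ft/s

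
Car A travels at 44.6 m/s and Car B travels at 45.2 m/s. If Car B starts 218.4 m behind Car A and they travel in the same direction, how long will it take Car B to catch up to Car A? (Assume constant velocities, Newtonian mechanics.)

Relative speed: v_rel = 45.2 - 44.6 = 0.6 m/s
Time to catch: t = d₀/v_rel = 218.4/0.6 = 364.0 s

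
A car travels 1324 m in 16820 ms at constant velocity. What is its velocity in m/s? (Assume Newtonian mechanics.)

t = 16820 ms × 0.001 = 16.82 s
v = d / t = 1324 / 16.82 = 78.72 m/s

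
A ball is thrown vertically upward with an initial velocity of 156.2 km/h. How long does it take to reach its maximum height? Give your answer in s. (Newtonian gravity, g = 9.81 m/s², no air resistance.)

v₀ = 156.2 km/h × 0.2777777777777778 = 43.3889 m/s
t_up = v₀ / g = 43.3889 / 9.81 = 4.423 s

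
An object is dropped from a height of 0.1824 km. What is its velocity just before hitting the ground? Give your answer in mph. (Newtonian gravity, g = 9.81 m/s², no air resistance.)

h = 0.1824 km × 1000.0 = 182.4 m
v = √(2gh) = √(2 × 9.81 × 182.4) = 59.8221 m/s
v = 59.8221 m/s / 0.44704 = 133.8 mph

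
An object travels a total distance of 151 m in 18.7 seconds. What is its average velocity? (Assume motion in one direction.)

v_avg = Δd / Δt = 151 / 18.7 = 8.07 m/s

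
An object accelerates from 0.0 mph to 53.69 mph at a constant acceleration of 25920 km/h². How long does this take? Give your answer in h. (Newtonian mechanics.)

v₀ = 0.0 mph × 0.44704 = 0.0 m/s
v = 53.69 mph × 0.44704 = 24.0016 m/s
a = 25920 km/h² × 7.716049382716049e-05 = 2.0 m/s²
t = (v - v₀) / a = (24.0016 - 0.0) / 2.0 = 12.0008 s
t = 12.0008 s / 3600.0 = 0.003334 h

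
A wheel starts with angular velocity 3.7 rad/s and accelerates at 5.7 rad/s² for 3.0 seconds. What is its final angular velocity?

ω = ω₀ + αt = 3.7 + 5.7 × 3.0 = 20.8 rad/s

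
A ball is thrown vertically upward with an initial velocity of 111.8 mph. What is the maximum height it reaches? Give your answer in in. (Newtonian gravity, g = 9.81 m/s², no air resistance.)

v₀ = 111.8 mph × 0.44704 = 49.9791 m/s
h_max = v₀² / (2g) = 49.9791² / (2 × 9.81) = 2497.91 / 19.62 = 127.314 m
h_max = 127.314 m / 0.0254 = 5012 in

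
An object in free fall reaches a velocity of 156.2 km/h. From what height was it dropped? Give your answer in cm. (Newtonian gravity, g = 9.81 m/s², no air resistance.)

v = 156.2 km/h × 0.2777777777777778 = 43.3889 m/s
h = v² / (2g) = 43.3889² / (2 × 9.81) = 95.9529 m
h = 95.9529 m / 0.01 = 9595 cm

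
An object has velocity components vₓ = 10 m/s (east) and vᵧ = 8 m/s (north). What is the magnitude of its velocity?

|v| = √(vₓ² + vᵧ²) = √(10² + 8²) = √(164) = 12.81 m/s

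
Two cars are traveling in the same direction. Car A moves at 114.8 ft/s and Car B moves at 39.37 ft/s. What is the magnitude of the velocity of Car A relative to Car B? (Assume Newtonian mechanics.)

v_rel = |v_A - v_B| = |114.8 - 39.37| = 75.43 ft/s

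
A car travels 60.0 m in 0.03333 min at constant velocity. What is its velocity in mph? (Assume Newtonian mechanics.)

t = 0.03333 min × 60.0 = 1.9998 s
v = d / t = 60.0 / 1.9998 = 30.003 m/s
v = 30.003 m/s / 0.44704 = 67.11 mph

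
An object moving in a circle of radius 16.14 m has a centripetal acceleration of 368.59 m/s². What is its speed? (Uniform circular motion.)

v = √(a_c × r) = √(368.59 × 16.14) = 77.13 m/s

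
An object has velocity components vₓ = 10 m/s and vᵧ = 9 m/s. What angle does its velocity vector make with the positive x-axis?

θ = arctan(vᵧ/vₓ) = arctan(9/10) = 41.99°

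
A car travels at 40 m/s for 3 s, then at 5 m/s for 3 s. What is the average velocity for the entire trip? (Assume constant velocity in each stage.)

d₁ = v₁t₁ = 40 × 3 = 120 m
d₂ = v₂t₂ = 5 × 3 = 15 m
d_total = 135 m, t_total = 6 s
v_avg = d_total/t_total = 135/6 = 22.5 m/s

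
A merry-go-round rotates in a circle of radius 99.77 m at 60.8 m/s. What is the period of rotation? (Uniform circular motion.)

T = 2πr/v = 2π×99.77/60.8 = 10.31 s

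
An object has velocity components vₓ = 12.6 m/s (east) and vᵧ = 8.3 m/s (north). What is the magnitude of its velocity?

|v| = √(vₓ² + vᵧ²) = √(12.6² + 8.3²) = √(227.65) = 15.09 m/s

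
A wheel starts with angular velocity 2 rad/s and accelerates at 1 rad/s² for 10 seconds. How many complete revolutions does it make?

θ = ω₀t + ½αt² = 2×10 + ½×1×10² = 70.0 rad
Total revolutions = θ/(2π) = 70.0/(2π) = 11.14
Complete revolutions = ⌊11.14⌋ = 11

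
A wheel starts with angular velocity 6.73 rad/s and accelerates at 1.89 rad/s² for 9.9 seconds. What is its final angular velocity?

ω = ω₀ + αt = 6.73 + 1.89 × 9.9 = 25.44 rad/s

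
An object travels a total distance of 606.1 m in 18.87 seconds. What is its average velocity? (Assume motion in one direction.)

v_avg = Δd / Δt = 606.1 / 18.87 = 32.12 m/s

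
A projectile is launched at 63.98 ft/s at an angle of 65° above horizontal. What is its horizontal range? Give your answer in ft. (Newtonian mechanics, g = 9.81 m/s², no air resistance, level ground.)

v₀ = 63.98 ft/s × 0.3048 = 19.5011 m/s
R = v₀² × sin(2θ) / g = 19.5011² × sin(2 × 65°) / 9.81 = 380.293 × 0.766044 / 9.81 = 29.6963 m
R = 29.6963 m / 0.3048 = 97.43 ft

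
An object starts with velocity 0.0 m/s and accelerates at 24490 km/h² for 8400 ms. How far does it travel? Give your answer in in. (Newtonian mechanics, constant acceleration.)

a = 24490 km/h² × 7.716049382716049e-05 = 1.88966 m/s²
t = 8400 ms × 0.001 = 8.4 s
d = v₀ × t + ½ × a × t² = 0.0 × 8.4 + 0.5 × 1.88966 × 8.4² = 66.6672 m
d = 66.6672 m / 0.0254 = 2625 in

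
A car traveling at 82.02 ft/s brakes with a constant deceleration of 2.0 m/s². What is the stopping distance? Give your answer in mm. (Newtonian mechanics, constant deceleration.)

v₀ = 82.02 ft/s × 0.3048 = 24.9997 m/s
d = v₀² / (2a) = 24.9997² / (2 × 2.0) = 624.985 / 4.0 = 156.246 m
d = 156.246 m / 0.001 = 156200 mm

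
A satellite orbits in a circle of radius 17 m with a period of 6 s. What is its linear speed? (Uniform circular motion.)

v = 2πr/T = 2π×17/6 = 17.8 m/s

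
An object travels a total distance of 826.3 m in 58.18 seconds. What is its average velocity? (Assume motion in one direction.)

v_avg = Δd / Δt = 826.3 / 58.18 = 14.2 m/s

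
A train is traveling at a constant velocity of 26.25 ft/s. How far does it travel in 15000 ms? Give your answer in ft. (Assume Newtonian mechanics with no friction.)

v = 26.25 ft/s × 0.3048 = 8.001 m/s
t = 15000 ms × 0.001 = 15.0 s
d = v × t = 8.001 × 15.0 = 120.015 m
d = 120.015 m / 0.3048 = 393.8 ft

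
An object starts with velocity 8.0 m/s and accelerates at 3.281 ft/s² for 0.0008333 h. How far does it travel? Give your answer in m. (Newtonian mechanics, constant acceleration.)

a = 3.281 ft/s² × 0.3048 = 1.00005 m/s²
t = 0.0008333 h × 3600.0 = 2.99988 s
d = v₀ × t + ½ × a × t² = 8.0 × 2.99988 + 0.5 × 1.00005 × 2.99988² = 28.5 m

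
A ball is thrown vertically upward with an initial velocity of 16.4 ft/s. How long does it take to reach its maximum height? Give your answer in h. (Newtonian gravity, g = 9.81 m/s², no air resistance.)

v₀ = 16.4 ft/s × 0.3048 = 4.99872 m/s
t_up = v₀ / g = 4.99872 / 9.81 = 0.509554 s
t_up = 0.509554 s / 3600.0 = 0.0001415 h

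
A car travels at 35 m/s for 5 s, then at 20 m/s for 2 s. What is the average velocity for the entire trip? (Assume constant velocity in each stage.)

d₁ = v₁t₁ = 35 × 5 = 175 m
d₂ = v₂t₂ = 20 × 2 = 40 m
d_total = 215 m, t_total = 7 s
v_avg = d_total/t_total = 215/7 = 30.71 m/s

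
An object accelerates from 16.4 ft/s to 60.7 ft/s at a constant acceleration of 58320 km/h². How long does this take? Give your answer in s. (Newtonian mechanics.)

v₀ = 16.4 ft/s × 0.3048 = 4.99872 m/s
v = 60.7 ft/s × 0.3048 = 18.5014 m/s
a = 58320 km/h² × 7.716049382716049e-05 = 4.5 m/s²
t = (v - v₀) / a = (18.5014 - 4.99872) / 4.5 = 3.001 s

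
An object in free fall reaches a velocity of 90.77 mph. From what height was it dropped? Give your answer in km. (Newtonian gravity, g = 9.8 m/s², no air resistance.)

v = 90.77 mph × 0.44704 = 40.5778 m/s
h = v² / (2g) = 40.5778² / (2 × 9.8) = 84.0081 m
h = 84.0081 m / 1000.0 = 0.08401 km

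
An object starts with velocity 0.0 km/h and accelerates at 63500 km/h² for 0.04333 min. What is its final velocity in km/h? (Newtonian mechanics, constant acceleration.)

v₀ = 0.0 km/h × 0.2777777777777778 = 0.0 m/s
a = 63500 km/h² × 7.716049382716049e-05 = 4.89969 m/s²
t = 0.04333 min × 60.0 = 2.5998 s
v = v₀ + a × t = 0.0 + 4.89969 × 2.5998 = 12.7382 m/s
v = 12.7382 m/s / 0.2777777777777778 = 45.86 km/h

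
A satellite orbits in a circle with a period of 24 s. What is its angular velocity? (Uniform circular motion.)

ω = 2π/T = 2π/24 = 0.2618 rad/s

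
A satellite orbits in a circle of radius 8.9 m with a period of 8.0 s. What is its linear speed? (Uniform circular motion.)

v = 2πr/T = 2π×8.9/8.0 = 6.99 m/s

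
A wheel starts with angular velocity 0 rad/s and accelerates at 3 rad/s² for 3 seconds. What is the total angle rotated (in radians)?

θ = ω₀t + ½αt² = 0×3 + ½×3×3² = 13.5 rad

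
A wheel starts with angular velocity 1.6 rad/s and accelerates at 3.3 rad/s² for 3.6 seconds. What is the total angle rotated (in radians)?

θ = ω₀t + ½αt² = 1.6×3.6 + ½×3.3×3.6² = 27.14 rad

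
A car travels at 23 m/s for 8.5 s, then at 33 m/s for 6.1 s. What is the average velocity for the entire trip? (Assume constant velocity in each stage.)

d₁ = v₁t₁ = 23 × 8.5 = 195.5 m
d₂ = v₂t₂ = 33 × 6.1 = 201.3 m
d_total = 396.8 m, t_total = 14.6 s
v_avg = d_total/t_total = 396.8/14.6 = 27.18 m/s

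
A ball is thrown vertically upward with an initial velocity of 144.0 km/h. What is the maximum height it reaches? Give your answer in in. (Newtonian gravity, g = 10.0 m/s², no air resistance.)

v₀ = 144.0 km/h × 0.2777777777777778 = 40.0 m/s
h_max = v₀² / (2g) = 40.0² / (2 × 10.0) = 1600.0 / 20.0 = 80.0 m
h_max = 80.0 m / 0.0254 = 3150 in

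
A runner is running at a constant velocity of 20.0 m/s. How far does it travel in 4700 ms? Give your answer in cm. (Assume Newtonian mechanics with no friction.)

t = 4700 ms × 0.001 = 4.7 s
d = v × t = 20.0 × 4.7 = 94.0 m
d = 94.0 m / 0.01 = 9400 cm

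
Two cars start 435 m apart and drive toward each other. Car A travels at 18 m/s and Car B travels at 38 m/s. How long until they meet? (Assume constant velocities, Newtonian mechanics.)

Combined speed: v_combined = 18 + 38 = 56 m/s
Time to meet: t = d/v_combined = 435/56 = 7.77 s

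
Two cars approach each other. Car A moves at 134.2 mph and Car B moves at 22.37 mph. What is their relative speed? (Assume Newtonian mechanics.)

v_rel = v_A + v_B = 134.2 + 22.37 = 156.57 mph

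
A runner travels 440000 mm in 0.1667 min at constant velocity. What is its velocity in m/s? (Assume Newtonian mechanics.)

d = 440000 mm × 0.001 = 440.0 m
t = 0.1667 min × 60.0 = 10.002 s
v = d / t = 440.0 / 10.002 = 43.99 m/s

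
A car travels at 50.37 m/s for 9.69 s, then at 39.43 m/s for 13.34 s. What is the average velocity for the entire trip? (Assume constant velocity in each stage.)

d₁ = v₁t₁ = 50.37 × 9.69 = 488.0853 m
d₂ = v₂t₂ = 39.43 × 13.34 = 525.9962 m
d_total = 1014.0815 m, t_total = 23.03 s
v_avg = d_total/t_total = 1014.0815/23.03 = 44.03 m/s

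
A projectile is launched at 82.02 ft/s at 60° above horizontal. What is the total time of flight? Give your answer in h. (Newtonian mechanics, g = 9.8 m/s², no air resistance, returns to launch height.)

v₀ = 82.02 ft/s × 0.3048 = 24.9997 m/s
T = 2 × v₀ × sin(θ) / g = 2 × 24.9997 × sin(60°) / 9.8 = 2 × 24.9997 × 0.866025 / 9.8 = 4.41844 s
T = 4.41844 s / 3600.0 = 0.001227 h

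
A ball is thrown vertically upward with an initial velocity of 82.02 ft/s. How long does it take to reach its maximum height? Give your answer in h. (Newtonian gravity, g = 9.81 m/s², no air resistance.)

v₀ = 82.02 ft/s × 0.3048 = 24.9997 m/s
t_up = v₀ / g = 24.9997 / 9.81 = 2.54839 s
t_up = 2.54839 s / 3600.0 = 0.0007079 h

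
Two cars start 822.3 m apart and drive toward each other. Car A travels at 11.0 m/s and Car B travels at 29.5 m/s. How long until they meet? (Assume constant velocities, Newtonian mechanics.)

Combined speed: v_combined = 11.0 + 29.5 = 40.5 m/s
Time to meet: t = d/v_combined = 822.3/40.5 = 20.3 s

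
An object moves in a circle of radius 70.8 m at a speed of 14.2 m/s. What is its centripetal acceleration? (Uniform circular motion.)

a_c = v²/r = 14.2²/70.8 = 201.64/70.8 = 2.85 m/s²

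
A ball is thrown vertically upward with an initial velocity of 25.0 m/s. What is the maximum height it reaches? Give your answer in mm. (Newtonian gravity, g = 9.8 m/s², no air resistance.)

h_max = v₀² / (2g) = 25.0² / (2 × 9.8) = 625.0 / 19.6 = 31.8878 m
h_max = 31.8878 m / 0.001 = 31890 mm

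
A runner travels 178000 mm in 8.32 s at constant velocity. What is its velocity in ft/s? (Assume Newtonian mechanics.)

d = 178000 mm × 0.001 = 178.0 m
v = d / t = 178.0 / 8.32 = 21.3942 m/s
v = 21.3942 m/s / 0.3048 = 70.19 ft/s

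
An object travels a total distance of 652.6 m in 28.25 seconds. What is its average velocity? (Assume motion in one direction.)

v_avg = Δd / Δt = 652.6 / 28.25 = 23.1 m/s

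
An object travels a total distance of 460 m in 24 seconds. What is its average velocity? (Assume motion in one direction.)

v_avg = Δd / Δt = 460 / 24 = 19.17 m/s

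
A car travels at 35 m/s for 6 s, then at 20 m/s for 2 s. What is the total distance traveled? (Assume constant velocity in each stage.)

d₁ = v₁t₁ = 35 × 6 = 210 m
d₂ = v₂t₂ = 20 × 2 = 40 m
d_total = 210 + 40 = 250 m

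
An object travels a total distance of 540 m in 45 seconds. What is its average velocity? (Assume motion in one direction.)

v_avg = Δd / Δt = 540 / 45 = 12.0 m/s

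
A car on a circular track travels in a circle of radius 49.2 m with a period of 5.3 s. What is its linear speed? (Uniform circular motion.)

v = 2πr/T = 2π×49.2/5.3 = 58.33 m/s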